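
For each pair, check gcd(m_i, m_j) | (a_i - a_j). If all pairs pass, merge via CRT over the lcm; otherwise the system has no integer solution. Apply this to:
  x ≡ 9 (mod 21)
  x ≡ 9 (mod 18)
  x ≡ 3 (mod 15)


Moduli 21, 18, 15 are not pairwise coprime, so CRT works modulo lcm(m_i) when all pairwise compatibility conditions hold.
Pairwise compatibility: gcd(m_i, m_j) must divide a_i - a_j for every pair.
Merge one congruence at a time:
  Start: x ≡ 9 (mod 21).
  Combine with x ≡ 9 (mod 18): gcd(21, 18) = 3; 9 - 9 = 0, which IS divisible by 3, so compatible.
    Write x = 9 + 21·t and substitute into x ≡ 9 (mod 18): 21·t ≡ 9 − 9 = 0 (mod 18).
    Divide the congruence (and modulus) by g = 3: 7·t ≡ 0 (mod 6).
    Reduce coefficients mod 6: 1·t ≡ 0 (mod 6).
    So t ≡ 0 (mod 6).
    Then x = 9 + 21·0 = 9, valid modulo lcm(21, 18) = 126: x ≡ 9 (mod 126).
  Combine with x ≡ 3 (mod 15): gcd(126, 15) = 3; 3 - 9 = -6, which IS divisible by 3, so compatible.
    Write x = 9 + 126·t and substitute into x ≡ 3 (mod 15): 126·t ≡ 3 − 9 = -6 (mod 15).
    Divide the congruence (and modulus) by g = 3: 42·t ≡ -2 (mod 5).
    Reduce coefficients mod 5: 2·t ≡ 3 (mod 5).
    The inverse of 2 mod 5 is 3 (since 2·3 = 6 = 1·5 + 1), so t ≡ 3·3 = 9 ≡ 4 (mod 5).
    Then x = 9 + 126·4 = 513, valid modulo lcm(126, 15) = 630: x ≡ 513 (mod 630).
Verify: 513 mod 21 = 9, 513 mod 18 = 9, 513 mod 15 = 3.

x ≡ 513 (mod 630).


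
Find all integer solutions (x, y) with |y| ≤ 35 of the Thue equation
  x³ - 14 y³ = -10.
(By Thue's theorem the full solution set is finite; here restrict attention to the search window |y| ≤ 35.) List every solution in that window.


The equation is x³ - 14y³ = -10. For fixed y, x³ = 14·y³ − 10, so a solution requires the RHS to be a perfect cube.
Strategy: iterate y from -35 to 35, compute RHS = 14·y³ − 10, and check whether it is a (positive or negative) perfect cube.
Check small values of y:
  y = 0: RHS = -10 is not a perfect cube.
  y = 1: RHS = 4 is not a perfect cube.
  y = -1: RHS = -24 is not a perfect cube.
  y = 2: RHS = 102 is not a perfect cube.
  y = -2: RHS = -122 is not a perfect cube.
  y = 3: RHS = 368 is not a perfect cube.
  y = -3: RHS = -388 is not a perfect cube.
Continuing the search up to |y| = 35 finds no solutions either.
No (x, y) in the scanned range satisfies the equation.

No integer solutions with |y| ≤ 35.


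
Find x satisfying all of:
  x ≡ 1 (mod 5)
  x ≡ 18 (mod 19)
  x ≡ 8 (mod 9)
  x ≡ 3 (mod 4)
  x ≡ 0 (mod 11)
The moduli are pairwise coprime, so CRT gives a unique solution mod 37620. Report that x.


Product of moduli M = 5 · 19 · 9 · 4 · 11 = 37620.
Merge one congruence at a time:
  Start: x ≡ 1 (mod 5).
  Combine with x ≡ 18 (mod 19); new modulus lcm = 95.
    Write x = 1 + 5·t and substitute into x ≡ 18 (mod 19): 5·t ≡ 18 − 1 = 17 (mod 19).
    The inverse of 5 mod 19 is 4 (since 5·4 = 20 = 1·19 + 1), so t ≡ 4·17 = 68 ≡ 11 (mod 19).
    Then x = 1 + 5·11 = 56, valid modulo lcm(5, 19) = 95: x ≡ 56 (mod 95).
  Combine with x ≡ 8 (mod 9); new modulus lcm = 855.
    Write x = 56 + 95·t and substitute into x ≡ 8 (mod 9): 95·t ≡ 8 − 56 = -48 (mod 9).
    Reduce coefficients mod 9: 5·t ≡ 6 (mod 9).
    The inverse of 5 mod 9 is 2 (since 5·2 = 10 = 1·9 + 1), so t ≡ 2·6 = 12 ≡ 3 (mod 9).
    Then x = 56 + 95·3 = 341, valid modulo lcm(95, 9) = 855: x ≡ 341 (mod 855).
  Combine with x ≡ 3 (mod 4); new modulus lcm = 3420.
    Write x = 341 + 855·t and substitute into x ≡ 3 (mod 4): 855·t ≡ 3 − 341 = -338 (mod 4).
    Reduce coefficients mod 4: 3·t ≡ 2 (mod 4).
    The inverse of 3 mod 4 is 3 (since 3·3 = 9 = 2·4 + 1), so t ≡ 3·2 = 6 ≡ 2 (mod 4).
    Then x = 341 + 855·2 = 2051, valid modulo lcm(855, 4) = 3420: x ≡ 2051 (mod 3420).
  Combine with x ≡ 0 (mod 11); new modulus lcm = 37620.
    Write x = 2051 + 3420·t and substitute into x ≡ 0 (mod 11): 3420·t ≡ 0 − 2051 = -2051 (mod 11).
    Reduce coefficients mod 11: 10·t ≡ 6 (mod 11).
    The inverse of 10 mod 11 is 10 (since 10·10 = 100 = 9·11 + 1), so t ≡ 10·6 = 60 ≡ 5 (mod 11).
    Then x = 2051 + 3420·5 = 19151, valid modulo lcm(3420, 11) = 37620: x ≡ 19151 (mod 37620).
Verify against each original: 19151 mod 5 = 1, 19151 mod 19 = 18, 19151 mod 9 = 8, 19151 mod 4 = 3, 19151 mod 11 = 0.

x ≡ 19151 (mod 37620).


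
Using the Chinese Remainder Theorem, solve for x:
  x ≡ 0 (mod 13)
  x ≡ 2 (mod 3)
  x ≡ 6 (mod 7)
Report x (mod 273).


Moduli 13, 3, 7 are pairwise coprime; by CRT there is a unique solution modulo M = 13 · 3 · 7 = 273.
Solve pairwise, accumulating the modulus:
  Start with x ≡ 0 (mod 13).
  Combine with x ≡ 2 (mod 3): since gcd(13, 3) = 1, we get a unique residue mod 39.
    Write x = 0 + 13·t and substitute into x ≡ 2 (mod 3): 13·t ≡ 2 − 0 = 2 (mod 3).
    Reduce coefficients mod 3: 1·t ≡ 2 (mod 3).
    So t ≡ 2 (mod 3).
    Then x = 0 + 13·2 = 26, valid modulo lcm(13, 3) = 39: x ≡ 26 (mod 39).
  Combine with x ≡ 6 (mod 7): since gcd(39, 7) = 1, we get a unique residue mod 273.
    Write x = 26 + 39·t and substitute into x ≡ 6 (mod 7): 39·t ≡ 6 − 26 = -20 (mod 7).
    Reduce coefficients mod 7: 4·t ≡ 1 (mod 7).
    The inverse of 4 mod 7 is 2 (since 4·2 = 8 = 1·7 + 1), so t ≡ 2·1 = 2 ≡ 2 (mod 7).
    Then x = 26 + 39·2 = 104, valid modulo lcm(39, 7) = 273: x ≡ 104 (mod 273).
Verify: 104 mod 13 = 0 ✓, 104 mod 3 = 2 ✓, 104 mod 7 = 6 ✓.

x ≡ 104 (mod 273).


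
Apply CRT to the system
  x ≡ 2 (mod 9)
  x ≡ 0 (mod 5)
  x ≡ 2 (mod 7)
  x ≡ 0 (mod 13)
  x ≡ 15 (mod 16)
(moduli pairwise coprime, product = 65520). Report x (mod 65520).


Product of moduli M = 9 · 5 · 7 · 13 · 16 = 65520.
Merge one congruence at a time:
  Start: x ≡ 2 (mod 9).
  Combine with x ≡ 0 (mod 5); new modulus lcm = 45.
    Write x = 2 + 9·t and substitute into x ≡ 0 (mod 5): 9·t ≡ 0 − 2 = -2 (mod 5).
    Reduce coefficients mod 5: 4·t ≡ 3 (mod 5).
    The inverse of 4 mod 5 is 4 (since 4·4 = 16 = 3·5 + 1), so t ≡ 4·3 = 12 ≡ 2 (mod 5).
    Then x = 2 + 9·2 = 20, valid modulo lcm(9, 5) = 45: x ≡ 20 (mod 45).
  Combine with x ≡ 2 (mod 7); new modulus lcm = 315.
    Write x = 20 + 45·t and substitute into x ≡ 2 (mod 7): 45·t ≡ 2 − 20 = -18 (mod 7).
    Reduce coefficients mod 7: 3·t ≡ 3 (mod 7).
    The inverse of 3 mod 7 is 5 (since 3·5 = 15 = 2·7 + 1), so t ≡ 5·3 = 15 ≡ 1 (mod 7).
    Then x = 20 + 45·1 = 65, valid modulo lcm(45, 7) = 315: x ≡ 65 (mod 315).
  Combine with x ≡ 0 (mod 13); new modulus lcm = 4095.
    Write x = 65 + 315·t and substitute into x ≡ 0 (mod 13): 315·t ≡ 0 − 65 = -65 (mod 13).
    Reduce coefficients mod 13: 3·t ≡ 0 (mod 13).
    The inverse of 3 mod 13 is 9 (since 3·9 = 27 = 2·13 + 1), so t ≡ 9·0 = 0 ≡ 0 (mod 13).
    Then x = 65 + 315·0 = 65, valid modulo lcm(315, 13) = 4095: x ≡ 65 (mod 4095).
  Combine with x ≡ 15 (mod 16); new modulus lcm = 65520.
    Write x = 65 + 4095·t and substitute into x ≡ 15 (mod 16): 4095·t ≡ 15 − 65 = -50 (mod 16).
    Reduce coefficients mod 16: 15·t ≡ 14 (mod 16).
    The inverse of 15 mod 16 is 15 (since 15·15 = 225 = 14·16 + 1), so t ≡ 15·14 = 210 ≡ 2 (mod 16).
    Then x = 65 + 4095·2 = 8255, valid modulo lcm(4095, 16) = 65520: x ≡ 8255 (mod 65520).
Verify against each original: 8255 mod 9 = 2, 8255 mod 5 = 0, 8255 mod 7 = 2, 8255 mod 13 = 0, 8255 mod 16 = 15.

x ≡ 8255 (mod 65520).


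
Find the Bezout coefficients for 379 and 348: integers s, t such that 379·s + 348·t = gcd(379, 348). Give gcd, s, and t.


Euclidean algorithm on (379, 348) — divide until remainder is 0:
  379 = 1 · 348 + 31
  348 = 11 · 31 + 7
  31 = 4 · 7 + 3
  7 = 2 · 3 + 1
  3 = 3 · 1 + 0
gcd(379, 348) = 1.
Track Bezout coefficients alongside the remainders: start with r₀ = 379 = a·1 + b·0 (s = 1, t = 0) and r₁ = 348 = a·0 + b·1 (s = 0, t = 1); each new remainder r_{k+1} = r_{k-1} − q_k·r_k inherits s_{k+1} = s_{k-1} − q_k·s_k, t_{k+1} = t_{k-1} − q_k·t_k, so r_k = a·s_k + b·t_k at every step:
  q = 1: r = 31, s = 1 − 1·0 = 1, t = 0 − 1·1 = -1  (check: 379·1 + 348·(-1) = 31)
  q = 11: r = 7, s = 0 − 11·1 = -11, t = 1 − 11·(-1) = 12  (check: 379·(-11) + 348·12 = 7)
  q = 4: r = 3, s = 1 − 4·(-11) = 45, t = -1 − 4·12 = -49  (check: 379·45 + 348·(-49) = 3)
  q = 2: r = 1, s = -11 − 2·45 = -101, t = 12 − 2·(-49) = 110  (check: 379·(-101) + 348·110 = 1)
The row with r = 1 (the gcd) gives the Bezout coefficients s = -101, t = 110.
Result: 379 · (-101) + 348 · (110) = 1.

gcd(379, 348) = 1; s = -101, t = 110 (check: 379·(-101) + 348·110 = 1).


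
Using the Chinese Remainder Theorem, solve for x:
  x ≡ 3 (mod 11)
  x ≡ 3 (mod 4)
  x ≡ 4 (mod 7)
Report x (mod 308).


Moduli 11, 4, 7 are pairwise coprime; by CRT there is a unique solution modulo M = 11 · 4 · 7 = 308.
Solve pairwise, accumulating the modulus:
  Start with x ≡ 3 (mod 11).
  Combine with x ≡ 3 (mod 4): since gcd(11, 4) = 1, we get a unique residue mod 44.
    Write x = 3 + 11·t and substitute into x ≡ 3 (mod 4): 11·t ≡ 3 − 3 = 0 (mod 4).
    Reduce coefficients mod 4: 3·t ≡ 0 (mod 4).
    The inverse of 3 mod 4 is 3 (since 3·3 = 9 = 2·4 + 1), so t ≡ 3·0 = 0 ≡ 0 (mod 4).
    Then x = 3 + 11·0 = 3, valid modulo lcm(11, 4) = 44: x ≡ 3 (mod 44).
  Combine with x ≡ 4 (mod 7): since gcd(44, 7) = 1, we get a unique residue mod 308.
    Write x = 3 + 44·t and substitute into x ≡ 4 (mod 7): 44·t ≡ 4 − 3 = 1 (mod 7).
    Reduce coefficients mod 7: 2·t ≡ 1 (mod 7).
    The inverse of 2 mod 7 is 4 (since 2·4 = 8 = 1·7 + 1), so t ≡ 4·1 = 4 ≡ 4 (mod 7).
    Then x = 3 + 44·4 = 179, valid modulo lcm(44, 7) = 308: x ≡ 179 (mod 308).
Verify: 179 mod 11 = 3 ✓, 179 mod 4 = 3 ✓, 179 mod 7 = 4 ✓.

x ≡ 179 (mod 308).


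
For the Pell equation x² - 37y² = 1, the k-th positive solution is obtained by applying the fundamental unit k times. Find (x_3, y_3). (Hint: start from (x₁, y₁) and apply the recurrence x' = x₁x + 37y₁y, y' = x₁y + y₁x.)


Step 1: Find the fundamental solution (x₁, y₁) of x² - 37y² = 1.
  Expand √37 as a continued fraction. a₀ = ⌊√37⌋ = 6; iterate m_{k+1} = d_k·a_k − m_k, d_{k+1} = (37 − m_{k+1}²)/d_k, a_{k+1} = ⌊(a₀ + m_{k+1})/d_{k+1}⌋ (starting m₀ = 0, d₀ = 1), with convergents p_k = a_k·p_{k-1} + p_{k-2}, q_k = a_k·q_{k-1} + q_{k-2} (p₋₁ = 1, q₋₁ = 0):
  k = 0: a₀ = 6; p₀/q₀ = 6/1; p₀² − 37·q₀² = 36 − 37 = -1.
  k = 1: m = 6, d = 1, a = ⌊(6 + 6)/1⌋ = 12; p/q = (12·6 + 1)/(12·1 + 0) = 73/12; p² − 37·q² = 5329 − 5328 = 1.
  The first convergent with p² − 37·q² = 1 gives the fundamental solution (x₁, y₁) = (73, 12).
Step 2: Apply the recurrence (x_{n+1}, y_{n+1}) = (x₁x_n + 37y₁y_n, x₁y_n + y₁x_n) repeatedly.
  From (x_1, y_1) = (73, 12): x_2 = 73·73 + 37·12·12 = 10657; y_2 = 73·12 + 12·73 = 1752.
  From (x_2, y_2) = (10657, 1752): x_3 = 73·10657 + 37·12·1752 = 1555849; y_3 = 73·1752 + 12·10657 = 255780.
Step 3: Verify x_3² - 37·y_3² = 2420666110801 - 2420666110800 = 1 (should be 1). ✓

(x_1, y_1) = (73, 12); (x_3, y_3) = (1555849, 255780).


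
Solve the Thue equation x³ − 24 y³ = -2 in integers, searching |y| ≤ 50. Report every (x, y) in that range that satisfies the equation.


The equation is x³ - 24y³ = -2. For fixed y, x³ = 24·y³ − 2, so a solution requires the RHS to be a perfect cube.
Strategy: iterate y from -50 to 50, compute RHS = 24·y³ − 2, and check whether it is a (positive or negative) perfect cube.
Check small values of y:
  y = 0: RHS = -2 is not a perfect cube.
  y = 1: RHS = 22 is not a perfect cube.
  y = -1: RHS = -26 is not a perfect cube.
  y = 2: RHS = 190 is not a perfect cube.
  y = -2: RHS = -194 is not a perfect cube.
  y = 3: RHS = 646 is not a perfect cube.
  y = -3: RHS = -650 is not a perfect cube.
Continuing the search up to |y| = 50 finds no solutions either.
No (x, y) in the scanned range satisfies the equation.

No integer solutions with |y| ≤ 50.


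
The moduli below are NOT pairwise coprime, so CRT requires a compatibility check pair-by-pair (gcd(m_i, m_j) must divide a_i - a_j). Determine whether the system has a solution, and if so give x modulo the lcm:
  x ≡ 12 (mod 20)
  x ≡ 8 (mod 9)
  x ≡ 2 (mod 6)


Moduli 20, 9, 6 are not pairwise coprime, so CRT works modulo lcm(m_i) when all pairwise compatibility conditions hold.
Pairwise compatibility: gcd(m_i, m_j) must divide a_i - a_j for every pair.
Merge one congruence at a time:
  Start: x ≡ 12 (mod 20).
  Combine with x ≡ 8 (mod 9): gcd(20, 9) = 1; 8 - 12 = -4, which IS divisible by 1, so compatible.
    Write x = 12 + 20·t and substitute into x ≡ 8 (mod 9): 20·t ≡ 8 − 12 = -4 (mod 9).
    Reduce coefficients mod 9: 2·t ≡ 5 (mod 9).
    The inverse of 2 mod 9 is 5 (since 2·5 = 10 = 1·9 + 1), so t ≡ 5·5 = 25 ≡ 7 (mod 9).
    Then x = 12 + 20·7 = 152, valid modulo lcm(20, 9) = 180: x ≡ 152 (mod 180).
  Combine with x ≡ 2 (mod 6): gcd(180, 6) = 6; 2 - 152 = -150, which IS divisible by 6, so compatible.
    Write x = 152 + 180·t and substitute into x ≡ 2 (mod 6): 180·t ≡ 2 − 152 = -150 (mod 6).
    Divide the congruence (and modulus) by g = 6: 30·t ≡ -25 (mod 1).
    Modulo 1 every t works; take t = 0.
    Then x = 152 + 180·0 = 152, valid modulo lcm(180, 6) = 180: x ≡ 152 (mod 180).
Verify: 152 mod 20 = 12, 152 mod 9 = 8, 152 mod 6 = 2.

x ≡ 152 (mod 180).


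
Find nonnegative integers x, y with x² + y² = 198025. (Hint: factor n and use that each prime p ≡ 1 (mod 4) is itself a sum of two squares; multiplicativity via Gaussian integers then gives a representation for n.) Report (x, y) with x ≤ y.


Step 1: Factor n = 198025 = 5^2 · 89^2.
Step 2: Check the mod-4 condition on each prime factor: 5 ≡ 1 (mod 4), exponent 2; 89 ≡ 1 (mod 4), exponent 2.
All primes ≡ 3 (mod 4) appear to even exponent (or don't appear), so by the two-squares theorem n IS expressible as a sum of two squares.
Step 3: Build a representation. Group n = k² · m with k = 5 and m = 89 · 89 = 7921 (a product of primes ≡ 1 (mod 4)); a representation of m scales to one of n via (k·x)² + (k·y)² = k²(x² + y²). Each prime p ≡ 1 (mod 4) is itself a sum of two squares; find a² by testing p − a² for a perfect square:
  89: 89 − 1² = 88, 89 − 2² = 85, 89 − 3² = 80, 89 − 4² = 73, 89 − 5² = 64 = 8² ⇒ 89 = 5² + 8².
  Combine using the Brahmagupta–Fibonacci identity (a² + b²)(c² + d²) = (ac − bd)² + (ad + bc)² = (ac + bd)² + (ad − bc)²:
  89 · 89 = 7921: from (5² + 8²)(5² + 8²), take (5·5 − 8·8, 5·8 + 8·5) = (25 − 64, 40 + 40) = (-39, 80); dropping signs (only squares matter) gives (39, 80); check 39² + 80² = 1521 + 6400 = 7921 ✓.
  Scale by k = 5: (5·39, 5·80) = (195, 400).
Step 4: Order so x ≤ y and verify: 195² + 400² = 38025 + 160000 = 198025 = n. ✓

n = 198025 = 195² + 400² (one valid representation with x ≤ y).


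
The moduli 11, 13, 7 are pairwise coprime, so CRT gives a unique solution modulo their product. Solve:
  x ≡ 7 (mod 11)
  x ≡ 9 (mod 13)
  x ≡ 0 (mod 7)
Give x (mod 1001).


Moduli 11, 13, 7 are pairwise coprime; by CRT there is a unique solution modulo M = 11 · 13 · 7 = 1001.
Solve pairwise, accumulating the modulus:
  Start with x ≡ 7 (mod 11).
  Combine with x ≡ 9 (mod 13): since gcd(11, 13) = 1, we get a unique residue mod 143.
    Write x = 7 + 11·t and substitute into x ≡ 9 (mod 13): 11·t ≡ 9 − 7 = 2 (mod 13).
    The inverse of 11 mod 13 is 6 (since 11·6 = 66 = 5·13 + 1), so t ≡ 6·2 = 12 ≡ 12 (mod 13).
    Then x = 7 + 11·12 = 139, valid modulo lcm(11, 13) = 143: x ≡ 139 (mod 143).
  Combine with x ≡ 0 (mod 7): since gcd(143, 7) = 1, we get a unique residue mod 1001.
    Write x = 139 + 143·t and substitute into x ≡ 0 (mod 7): 143·t ≡ 0 − 139 = -139 (mod 7).
    Reduce coefficients mod 7: 3·t ≡ 1 (mod 7).
    The inverse of 3 mod 7 is 5 (since 3·5 = 15 = 2·7 + 1), so t ≡ 5·1 = 5 ≡ 5 (mod 7).
    Then x = 139 + 143·5 = 854, valid modulo lcm(143, 7) = 1001: x ≡ 854 (mod 1001).
Verify: 854 mod 11 = 7 ✓, 854 mod 13 = 9 ✓, 854 mod 7 = 0 ✓.

x ≡ 854 (mod 1001).


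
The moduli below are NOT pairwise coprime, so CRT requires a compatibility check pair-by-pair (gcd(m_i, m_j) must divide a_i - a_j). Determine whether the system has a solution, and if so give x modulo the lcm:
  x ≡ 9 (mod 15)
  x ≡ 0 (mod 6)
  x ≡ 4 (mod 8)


Moduli 15, 6, 8 are not pairwise coprime, so CRT works modulo lcm(m_i) when all pairwise compatibility conditions hold.
Pairwise compatibility: gcd(m_i, m_j) must divide a_i - a_j for every pair.
Merge one congruence at a time:
  Start: x ≡ 9 (mod 15).
  Combine with x ≡ 0 (mod 6): gcd(15, 6) = 3; 0 - 9 = -9, which IS divisible by 3, so compatible.
    Write x = 9 + 15·t and substitute into x ≡ 0 (mod 6): 15·t ≡ 0 − 9 = -9 (mod 6).
    Divide the congruence (and modulus) by g = 3: 5·t ≡ -3 (mod 2).
    Reduce coefficients mod 2: 1·t ≡ 1 (mod 2).
    So t ≡ 1 (mod 2).
    Then x = 9 + 15·1 = 24, valid modulo lcm(15, 6) = 30: x ≡ 24 (mod 30).
  Combine with x ≡ 4 (mod 8): gcd(30, 8) = 2; 4 - 24 = -20, which IS divisible by 2, so compatible.
    Write x = 24 + 30·t and substitute into x ≡ 4 (mod 8): 30·t ≡ 4 − 24 = -20 (mod 8).
    Divide the congruence (and modulus) by g = 2: 15·t ≡ -10 (mod 4).
    Reduce coefficients mod 4: 3·t ≡ 2 (mod 4).
    The inverse of 3 mod 4 is 3 (since 3·3 = 9 = 2·4 + 1), so t ≡ 3·2 = 6 ≡ 2 (mod 4).
    Then x = 24 + 30·2 = 84, valid modulo lcm(30, 8) = 120: x ≡ 84 (mod 120).
Verify: 84 mod 15 = 9, 84 mod 6 = 0, 84 mod 8 = 4.

x ≡ 84 (mod 120).


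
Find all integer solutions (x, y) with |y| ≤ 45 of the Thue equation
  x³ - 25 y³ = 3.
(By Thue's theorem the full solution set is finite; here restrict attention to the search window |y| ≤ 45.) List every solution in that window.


The equation is x³ - 25y³ = 3. For fixed y, x³ = 25·y³ + 3, so a solution requires the RHS to be a perfect cube.
Strategy: iterate y from -45 to 45, compute RHS = 25·y³ + 3, and check whether it is a (positive or negative) perfect cube.
Check small values of y:
  y = 0: RHS = 3 is not a perfect cube.
  y = 1: RHS = 28 is not a perfect cube.
  y = -1: RHS = -22 is not a perfect cube.
  y = 2: RHS = 203 is not a perfect cube.
  y = -2: RHS = -197 is not a perfect cube.
  y = 3: RHS = 678 is not a perfect cube.
  y = -3: RHS = -672 is not a perfect cube.
Continuing the search up to |y| = 45 finds no solutions either.
No (x, y) in the scanned range satisfies the equation.

No integer solutions with |y| ≤ 45.


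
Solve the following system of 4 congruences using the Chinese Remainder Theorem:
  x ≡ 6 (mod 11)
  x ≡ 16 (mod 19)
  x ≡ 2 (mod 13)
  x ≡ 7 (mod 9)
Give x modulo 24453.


Product of moduli M = 11 · 19 · 13 · 9 = 24453.
Merge one congruence at a time:
  Start: x ≡ 6 (mod 11).
  Combine with x ≡ 16 (mod 19); new modulus lcm = 209.
    Write x = 6 + 11·t and substitute into x ≡ 16 (mod 19): 11·t ≡ 16 − 6 = 10 (mod 19).
    The inverse of 11 mod 19 is 7 (since 11·7 = 77 = 4·19 + 1), so t ≡ 7·10 = 70 ≡ 13 (mod 19).
    Then x = 6 + 11·13 = 149, valid modulo lcm(11, 19) = 209: x ≡ 149 (mod 209).
  Combine with x ≡ 2 (mod 13); new modulus lcm = 2717.
    Write x = 149 + 209·t and substitute into x ≡ 2 (mod 13): 209·t ≡ 2 − 149 = -147 (mod 13).
    Reduce coefficients mod 13: 1·t ≡ 9 (mod 13).
    So t ≡ 9 (mod 13).
    Then x = 149 + 209·9 = 2030, valid modulo lcm(209, 13) = 2717: x ≡ 2030 (mod 2717).
  Combine with x ≡ 7 (mod 9); new modulus lcm = 24453.
    Write x = 2030 + 2717·t and substitute into x ≡ 7 (mod 9): 2717·t ≡ 7 − 2030 = -2023 (mod 9).
    Reduce coefficients mod 9: 8·t ≡ 2 (mod 9).
    The inverse of 8 mod 9 is 8 (since 8·8 = 64 = 7·9 + 1), so t ≡ 8·2 = 16 ≡ 7 (mod 9).
    Then x = 2030 + 2717·7 = 21049, valid modulo lcm(2717, 9) = 24453: x ≡ 21049 (mod 24453).
Verify against each original: 21049 mod 11 = 6, 21049 mod 19 = 16, 21049 mod 13 = 2, 21049 mod 9 = 7.

x ≡ 21049 (mod 24453).


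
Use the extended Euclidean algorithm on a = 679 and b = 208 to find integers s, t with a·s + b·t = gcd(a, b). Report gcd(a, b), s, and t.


Euclidean algorithm on (679, 208) — divide until remainder is 0:
  679 = 3 · 208 + 55
  208 = 3 · 55 + 43
  55 = 1 · 43 + 12
  43 = 3 · 12 + 7
  12 = 1 · 7 + 5
  7 = 1 · 5 + 2
  5 = 2 · 2 + 1
  2 = 2 · 1 + 0
gcd(679, 208) = 1.
Track Bezout coefficients alongside the remainders: start with r₀ = 679 = a·1 + b·0 (s = 1, t = 0) and r₁ = 208 = a·0 + b·1 (s = 0, t = 1); each new remainder r_{k+1} = r_{k-1} − q_k·r_k inherits s_{k+1} = s_{k-1} − q_k·s_k, t_{k+1} = t_{k-1} − q_k·t_k, so r_k = a·s_k + b·t_k at every step:
  q = 3: r = 55, s = 1 − 3·0 = 1, t = 0 − 3·1 = -3  (check: 679·1 + 208·(-3) = 55)
  q = 3: r = 43, s = 0 − 3·1 = -3, t = 1 − 3·(-3) = 10  (check: 679·(-3) + 208·10 = 43)
  q = 1: r = 12, s = 1 − 1·(-3) = 4, t = -3 − 1·10 = -13  (check: 679·4 + 208·(-13) = 12)
  q = 3: r = 7, s = -3 − 3·4 = -15, t = 10 − 3·(-13) = 49  (check: 679·(-15) + 208·49 = 7)
  q = 1: r = 5, s = 4 − 1·(-15) = 19, t = -13 − 1·49 = -62  (check: 679·19 + 208·(-62) = 5)
  q = 1: r = 2, s = -15 − 1·19 = -34, t = 49 − 1·(-62) = 111  (check: 679·(-34) + 208·111 = 2)
  q = 2: r = 1, s = 19 − 2·(-34) = 87, t = -62 − 2·111 = -284  (check: 679·87 + 208·(-284) = 1)
The row with r = 1 (the gcd) gives the Bezout coefficients s = 87, t = -284.
Result: 679 · (87) + 208 · (-284) = 1.

gcd(679, 208) = 1; s = 87, t = -284 (check: 679·87 + 208·(-284) = 1).


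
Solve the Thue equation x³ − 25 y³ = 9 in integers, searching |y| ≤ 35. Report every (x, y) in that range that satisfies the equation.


The equation is x³ - 25y³ = 9. For fixed y, x³ = 25·y³ + 9, so a solution requires the RHS to be a perfect cube.
Strategy: iterate y from -35 to 35, compute RHS = 25·y³ + 9, and check whether it is a (positive or negative) perfect cube.
Check small values of y:
  y = 0: RHS = 9 is not a perfect cube.
  y = 1: RHS = 34 is not a perfect cube.
  y = -1: RHS = -16 is not a perfect cube.
  y = 2: RHS = 209 is not a perfect cube.
  y = -2: RHS = -191 is not a perfect cube.
  y = 3: RHS = 684 is not a perfect cube.
  y = -3: RHS = -666 is not a perfect cube.
Continuing the search up to |y| = 35 finds no solutions either.
No (x, y) in the scanned range satisfies the equation.

No integer solutions with |y| ≤ 35.


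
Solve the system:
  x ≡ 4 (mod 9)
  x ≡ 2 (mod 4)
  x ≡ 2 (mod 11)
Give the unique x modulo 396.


Moduli 9, 4, 11 are pairwise coprime; by CRT there is a unique solution modulo M = 9 · 4 · 11 = 396.
Solve pairwise, accumulating the modulus:
  Start with x ≡ 4 (mod 9).
  Combine with x ≡ 2 (mod 4): since gcd(9, 4) = 1, we get a unique residue mod 36.
    Write x = 4 + 9·t and substitute into x ≡ 2 (mod 4): 9·t ≡ 2 − 4 = -2 (mod 4).
    Reduce coefficients mod 4: 1·t ≡ 2 (mod 4).
    So t ≡ 2 (mod 4).
    Then x = 4 + 9·2 = 22, valid modulo lcm(9, 4) = 36: x ≡ 22 (mod 36).
  Combine with x ≡ 2 (mod 11): since gcd(36, 11) = 1, we get a unique residue mod 396.
    Write x = 22 + 36·t and substitute into x ≡ 2 (mod 11): 36·t ≡ 2 − 22 = -20 (mod 11).
    Reduce coefficients mod 11: 3·t ≡ 2 (mod 11).
    The inverse of 3 mod 11 is 4 (since 3·4 = 12 = 1·11 + 1), so t ≡ 4·2 = 8 ≡ 8 (mod 11).
    Then x = 22 + 36·8 = 310, valid modulo lcm(36, 11) = 396: x ≡ 310 (mod 396).
Verify: 310 mod 9 = 4 ✓, 310 mod 4 = 2 ✓, 310 mod 11 = 2 ✓.

x ≡ 310 (mod 396).


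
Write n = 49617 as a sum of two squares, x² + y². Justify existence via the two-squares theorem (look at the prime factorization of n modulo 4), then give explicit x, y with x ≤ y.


Step 1: Factor n = 49617 = 3^2 · 37 · 149.
Step 2: Check the mod-4 condition on each prime factor: 3 ≡ 3 (mod 4), exponent 2 (must be even); 37 ≡ 1 (mod 4), exponent 1; 149 ≡ 1 (mod 4), exponent 1.
All primes ≡ 3 (mod 4) appear to even exponent (or don't appear), so by the two-squares theorem n IS expressible as a sum of two squares.
Step 3: Build a representation. Group n = k² · m with k = 3 and m = 37 · 149 = 5513 (a product of primes ≡ 1 (mod 4)); a representation of m scales to one of n via (k·x)² + (k·y)² = k²(x² + y²). Each prime p ≡ 1 (mod 4) is itself a sum of two squares; find a² by testing p − a² for a perfect square:
  37: 37 − 1² = 36 = 6² ⇒ 37 = 1² + 6².
  149: 149 − 1² = 148, 149 − 2² = 145, 149 − 3² = 140, 149 − 4² = 133, 149 − 5² = 124, 149 − 6² = 113, 149 − 7² = 100 = 10² ⇒ 149 = 7² + 10².
  Combine using the Brahmagupta–Fibonacci identity (a² + b²)(c² + d²) = (ac − bd)² + (ad + bc)² = (ac + bd)² + (ad − bc)²:
  37 · 149 = 5513: from (1² + 6²)(7² + 10²), take (1·7 − 6·10, 1·10 + 6·7) = (7 − 60, 10 + 42) = (-53, 52); dropping signs (only squares matter) gives (53, 52); check 53² + 52² = 2809 + 2704 = 5513 ✓.
  Scale by k = 3: (3·53, 3·52) = (159, 156).
Step 4: Order so x ≤ y and verify: 156² + 159² = 24336 + 25281 = 49617 = n. ✓

n = 49617 = 156² + 159² (one valid representation with x ≤ y).


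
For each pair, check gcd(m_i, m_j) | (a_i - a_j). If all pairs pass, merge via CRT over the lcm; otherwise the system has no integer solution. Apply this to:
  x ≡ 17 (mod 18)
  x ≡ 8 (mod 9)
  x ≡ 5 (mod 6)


Moduli 18, 9, 6 are not pairwise coprime, so CRT works modulo lcm(m_i) when all pairwise compatibility conditions hold.
Pairwise compatibility: gcd(m_i, m_j) must divide a_i - a_j for every pair.
Merge one congruence at a time:
  Start: x ≡ 17 (mod 18).
  Combine with x ≡ 8 (mod 9): gcd(18, 9) = 9; 8 - 17 = -9, which IS divisible by 9, so compatible.
    Write x = 17 + 18·t and substitute into x ≡ 8 (mod 9): 18·t ≡ 8 − 17 = -9 (mod 9).
    Divide the congruence (and modulus) by g = 9: 2·t ≡ -1 (mod 1).
    Modulo 1 every t works; take t = 0.
    Then x = 17 + 18·0 = 17, valid modulo lcm(18, 9) = 18: x ≡ 17 (mod 18).
  Combine with x ≡ 5 (mod 6): gcd(18, 6) = 6; 5 - 17 = -12, which IS divisible by 6, so compatible.
    Write x = 17 + 18·t and substitute into x ≡ 5 (mod 6): 18·t ≡ 5 − 17 = -12 (mod 6).
    Divide the congruence (and modulus) by g = 6: 3·t ≡ -2 (mod 1).
    Modulo 1 every t works; take t = 0.
    Then x = 17 + 18·0 = 17, valid modulo lcm(18, 6) = 18: x ≡ 17 (mod 18).
Verify: 17 mod 18 = 17, 17 mod 9 = 8, 17 mod 6 = 5.

x ≡ 17 (mod 18).


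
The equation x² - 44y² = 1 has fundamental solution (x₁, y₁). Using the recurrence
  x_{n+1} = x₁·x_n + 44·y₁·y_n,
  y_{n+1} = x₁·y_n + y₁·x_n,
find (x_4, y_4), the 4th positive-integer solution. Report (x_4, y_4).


Step 1: Find the fundamental solution (x₁, y₁) of x² - 44y² = 1.
  Expand √44 as a continued fraction. a₀ = ⌊√44⌋ = 6; iterate m_{k+1} = d_k·a_k − m_k, d_{k+1} = (44 − m_{k+1}²)/d_k, a_{k+1} = ⌊(a₀ + m_{k+1})/d_{k+1}⌋ (starting m₀ = 0, d₀ = 1), with convergents p_k = a_k·p_{k-1} + p_{k-2}, q_k = a_k·q_{k-1} + q_{k-2} (p₋₁ = 1, q₋₁ = 0):
  k = 0: a₀ = 6; p₀/q₀ = 6/1; p₀² − 44·q₀² = 36 − 44 = -8.
  k = 1: m = 6, d = 8, a = ⌊(6 + 6)/8⌋ = 1; p/q = (1·6 + 1)/(1·1 + 0) = 7/1; p² − 44·q² = 49 − 44 = 5.
  k = 2: m = 2, d = 5, a = ⌊(6 + 2)/5⌋ = 1; p/q = (1·7 + 6)/(1·1 + 1) = 13/2; p² − 44·q² = 169 − 176 = -7.
  k = 3: m = 3, d = 7, a = ⌊(6 + 3)/7⌋ = 1; p/q = (1·13 + 7)/(1·2 + 1) = 20/3; p² − 44·q² = 400 − 396 = 4.
  k = 4: m = 4, d = 4, a = ⌊(6 + 4)/4⌋ = 2; p/q = (2·20 + 13)/(2·3 + 2) = 53/8; p² − 44·q² = 2809 − 2816 = -7.
  k = 5: m = 4, d = 7, a = ⌊(6 + 4)/7⌋ = 1; p/q = (1·53 + 20)/(1·8 + 3) = 73/11; p² − 44·q² = 5329 − 5324 = 5.
  k = 6: m = 3, d = 5, a = ⌊(6 + 3)/5⌋ = 1; p/q = (1·73 + 53)/(1·11 + 8) = 126/19; p² − 44·q² = 15876 − 15884 = -8.
  k = 7: m = 2, d = 8, a = ⌊(6 + 2)/8⌋ = 1; p/q = (1·126 + 73)/(1·19 + 11) = 199/30; p² − 44·q² = 39601 − 39600 = 1.
  The first convergent with p² − 44·q² = 1 gives the fundamental solution (x₁, y₁) = (199, 30).
Step 2: Apply the recurrence (x_{n+1}, y_{n+1}) = (x₁x_n + 44y₁y_n, x₁y_n + y₁x_n) repeatedly.
  From (x_1, y_1) = (199, 30): x_2 = 199·199 + 44·30·30 = 79201; y_2 = 199·30 + 30·199 = 11940.
  From (x_2, y_2) = (79201, 11940): x_3 = 199·79201 + 44·30·11940 = 31521799; y_3 = 199·11940 + 30·79201 = 4752090.
  From (x_3, y_3) = (31521799, 4752090): x_4 = 199·31521799 + 44·30·4752090 = 12545596801; y_4 = 199·4752090 + 30·31521799 = 1891319880.
Step 3: Verify x_4² - 44·y_4² = 157391999093261433601 - 157391999093261433600 = 1 (should be 1). ✓

(x_1, y_1) = (199, 30); (x_4, y_4) = (12545596801, 1891319880).


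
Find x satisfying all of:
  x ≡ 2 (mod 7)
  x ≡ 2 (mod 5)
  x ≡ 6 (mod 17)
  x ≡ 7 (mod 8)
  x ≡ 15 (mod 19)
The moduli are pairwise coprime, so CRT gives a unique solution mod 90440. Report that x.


Product of moduli M = 7 · 5 · 17 · 8 · 19 = 90440.
Merge one congruence at a time:
  Start: x ≡ 2 (mod 7).
  Combine with x ≡ 2 (mod 5); new modulus lcm = 35.
    Write x = 2 + 7·t and substitute into x ≡ 2 (mod 5): 7·t ≡ 2 − 2 = 0 (mod 5).
    Reduce coefficients mod 5: 2·t ≡ 0 (mod 5).
    The inverse of 2 mod 5 is 3 (since 2·3 = 6 = 1·5 + 1), so t ≡ 3·0 = 0 ≡ 0 (mod 5).
    Then x = 2 + 7·0 = 2, valid modulo lcm(7, 5) = 35: x ≡ 2 (mod 35).
  Combine with x ≡ 6 (mod 17); new modulus lcm = 595.
    Write x = 2 + 35·t and substitute into x ≡ 6 (mod 17): 35·t ≡ 6 − 2 = 4 (mod 17).
    Reduce coefficients mod 17: 1·t ≡ 4 (mod 17).
    So t ≡ 4 (mod 17).
    Then x = 2 + 35·4 = 142, valid modulo lcm(35, 17) = 595: x ≡ 142 (mod 595).
  Combine with x ≡ 7 (mod 8); new modulus lcm = 4760.
    Write x = 142 + 595·t and substitute into x ≡ 7 (mod 8): 595·t ≡ 7 − 142 = -135 (mod 8).
    Reduce coefficients mod 8: 3·t ≡ 1 (mod 8).
    The inverse of 3 mod 8 is 3 (since 3·3 = 9 = 1·8 + 1), so t ≡ 3·1 = 3 ≡ 3 (mod 8).
    Then x = 142 + 595·3 = 1927, valid modulo lcm(595, 8) = 4760: x ≡ 1927 (mod 4760).
  Combine with x ≡ 15 (mod 19); new modulus lcm = 90440.
    Write x = 1927 + 4760·t and substitute into x ≡ 15 (mod 19): 4760·t ≡ 15 − 1927 = -1912 (mod 19).
    Reduce coefficients mod 19: 10·t ≡ 7 (mod 19).
    The inverse of 10 mod 19 is 2 (since 10·2 = 20 = 1·19 + 1), so t ≡ 2·7 = 14 ≡ 14 (mod 19).
    Then x = 1927 + 4760·14 = 68567, valid modulo lcm(4760, 19) = 90440: x ≡ 68567 (mod 90440).
Verify against each original: 68567 mod 7 = 2, 68567 mod 5 = 2, 68567 mod 17 = 6, 68567 mod 8 = 7, 68567 mod 19 = 15.

x ≡ 68567 (mod 90440).


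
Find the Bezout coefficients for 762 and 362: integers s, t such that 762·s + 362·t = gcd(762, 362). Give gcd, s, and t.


Euclidean algorithm on (762, 362) — divide until remainder is 0:
  762 = 2 · 362 + 38
  362 = 9 · 38 + 20
  38 = 1 · 20 + 18
  20 = 1 · 18 + 2
  18 = 9 · 2 + 0
gcd(762, 362) = 2.
Track Bezout coefficients alongside the remainders: start with r₀ = 762 = a·1 + b·0 (s = 1, t = 0) and r₁ = 362 = a·0 + b·1 (s = 0, t = 1); each new remainder r_{k+1} = r_{k-1} − q_k·r_k inherits s_{k+1} = s_{k-1} − q_k·s_k, t_{k+1} = t_{k-1} − q_k·t_k, so r_k = a·s_k + b·t_k at every step:
  q = 2: r = 38, s = 1 − 2·0 = 1, t = 0 − 2·1 = -2  (check: 762·1 + 362·(-2) = 38)
  q = 9: r = 20, s = 0 − 9·1 = -9, t = 1 − 9·(-2) = 19  (check: 762·(-9) + 362·19 = 20)
  q = 1: r = 18, s = 1 − 1·(-9) = 10, t = -2 − 1·19 = -21  (check: 762·10 + 362·(-21) = 18)
  q = 1: r = 2, s = -9 − 1·10 = -19, t = 19 − 1·(-21) = 40  (check: 762·(-19) + 362·40 = 2)
The row with r = 2 (the gcd) gives the Bezout coefficients s = -19, t = 40.
Result: 762 · (-19) + 362 · (40) = 2.

gcd(762, 362) = 2; s = -19, t = 40 (check: 762·(-19) + 362·40 = 2).


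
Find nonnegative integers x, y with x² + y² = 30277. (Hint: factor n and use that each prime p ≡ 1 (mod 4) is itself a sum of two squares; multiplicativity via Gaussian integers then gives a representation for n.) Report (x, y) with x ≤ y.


Step 1: Factor n = 30277 = 13 · 17 · 137.
Step 2: Check the mod-4 condition on each prime factor: 13 ≡ 1 (mod 4), exponent 1; 17 ≡ 1 (mod 4), exponent 1; 137 ≡ 1 (mod 4), exponent 1.
All primes ≡ 3 (mod 4) appear to even exponent (or don't appear), so by the two-squares theorem n IS expressible as a sum of two squares.
Step 3: Build a representation. Here n = 13 · 17 · 137 is a product of primes ≡ 1 (mod 4). Each prime p ≡ 1 (mod 4) is itself a sum of two squares; find a² by testing p − a² for a perfect square:
  13: 13 − 1² = 12, 13 − 2² = 9 = 3² ⇒ 13 = 2² + 3².
  17: 17 − 1² = 16 = 4² ⇒ 17 = 1² + 4².
  137: 137 − 1² = 136, 137 − 2² = 133, 137 − 3² = 128, 137 − 4² = 121 = 11² ⇒ 137 = 4² + 11².
  Combine using the Brahmagupta–Fibonacci identity (a² + b²)(c² + d²) = (ac − bd)² + (ad + bc)² = (ac + bd)² + (ad − bc)²:
  13 · 17 = 221: from (2² + 3²)(1² + 4²), take (2·1 − 3·4, 2·4 + 3·1) = (2 − 12, 8 + 3) = (-10, 11); dropping signs (only squares matter) gives (10, 11); check 10² + 11² = 100 + 121 = 221 ✓.
  221 · 137 = 30277: from (10² + 11²)(4² + 11²), take (10·4 − 11·11, 10·11 + 11·4) = (40 − 121, 110 + 44) = (-81, 154); dropping signs (only squares matter) gives (81, 154); check 81² + 154² = 6561 + 23716 = 30277 ✓.
Step 4: Order so x ≤ y and verify: 81² + 154² = 6561 + 23716 = 30277 = n. ✓

n = 30277 = 81² + 154² (one valid representation with x ≤ y).


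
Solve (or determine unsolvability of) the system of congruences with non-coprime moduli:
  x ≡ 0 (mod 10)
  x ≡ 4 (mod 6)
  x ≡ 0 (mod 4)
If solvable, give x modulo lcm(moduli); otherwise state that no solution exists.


Moduli 10, 6, 4 are not pairwise coprime, so CRT works modulo lcm(m_i) when all pairwise compatibility conditions hold.
Pairwise compatibility: gcd(m_i, m_j) must divide a_i - a_j for every pair.
Merge one congruence at a time:
  Start: x ≡ 0 (mod 10).
  Combine with x ≡ 4 (mod 6): gcd(10, 6) = 2; 4 - 0 = 4, which IS divisible by 2, so compatible.
    Write x = 0 + 10·t and substitute into x ≡ 4 (mod 6): 10·t ≡ 4 − 0 = 4 (mod 6).
    Divide the congruence (and modulus) by g = 2: 5·t ≡ 2 (mod 3).
    Reduce coefficients mod 3: 2·t ≡ 2 (mod 3).
    The inverse of 2 mod 3 is 2 (since 2·2 = 4 = 1·3 + 1), so t ≡ 2·2 = 4 ≡ 1 (mod 3).
    Then x = 0 + 10·1 = 10, valid modulo lcm(10, 6) = 30: x ≡ 10 (mod 30).
  Combine with x ≡ 0 (mod 4): gcd(30, 4) = 2; 0 - 10 = -10, which IS divisible by 2, so compatible.
    Write x = 10 + 30·t and substitute into x ≡ 0 (mod 4): 30·t ≡ 0 − 10 = -10 (mod 4).
    Divide the congruence (and modulus) by g = 2: 15·t ≡ -5 (mod 2).
    Reduce coefficients mod 2: 1·t ≡ 1 (mod 2).
    So t ≡ 1 (mod 2).
    Then x = 10 + 30·1 = 40, valid modulo lcm(30, 4) = 60: x ≡ 40 (mod 60).
Verify: 40 mod 10 = 0, 40 mod 6 = 4, 40 mod 4 = 0.

x ≡ 40 (mod 60).


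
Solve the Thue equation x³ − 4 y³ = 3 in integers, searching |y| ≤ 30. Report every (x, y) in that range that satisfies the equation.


The equation is x³ - 4y³ = 3. For fixed y, x³ = 4·y³ + 3, so a solution requires the RHS to be a perfect cube.
Strategy: iterate y from -30 to 30, compute RHS = 4·y³ + 3, and check whether it is a (positive or negative) perfect cube.
Check small values of y:
  y = 0: RHS = 3 is not a perfect cube.
  y = 1: RHS = 7 is not a perfect cube.
  y = -1: RHS = -1 = (-1)³ ⇒ x = -1 works.
  y = 2: RHS = 35 is not a perfect cube.
  y = -2: RHS = -29 is not a perfect cube.
  y = 3: RHS = 111 is not a perfect cube.
  y = -3: RHS = -105 is not a perfect cube.
Continuing the search up to |y| = 30 finds no further solutions beyond those listed.
Collected solutions: (-1, -1).

Solutions (with |y| ≤ 30): (-1, -1).


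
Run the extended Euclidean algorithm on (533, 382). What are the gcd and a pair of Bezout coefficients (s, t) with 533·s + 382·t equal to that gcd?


Euclidean algorithm on (533, 382) — divide until remainder is 0:
  533 = 1 · 382 + 151
  382 = 2 · 151 + 80
  151 = 1 · 80 + 71
  80 = 1 · 71 + 9
  71 = 7 · 9 + 8
  9 = 1 · 8 + 1
  8 = 8 · 1 + 0
gcd(533, 382) = 1.
Track Bezout coefficients alongside the remainders: start with r₀ = 533 = a·1 + b·0 (s = 1, t = 0) and r₁ = 382 = a·0 + b·1 (s = 0, t = 1); each new remainder r_{k+1} = r_{k-1} − q_k·r_k inherits s_{k+1} = s_{k-1} − q_k·s_k, t_{k+1} = t_{k-1} − q_k·t_k, so r_k = a·s_k + b·t_k at every step:
  q = 1: r = 151, s = 1 − 1·0 = 1, t = 0 − 1·1 = -1  (check: 533·1 + 382·(-1) = 151)
  q = 2: r = 80, s = 0 − 2·1 = -2, t = 1 − 2·(-1) = 3  (check: 533·(-2) + 382·3 = 80)
  q = 1: r = 71, s = 1 − 1·(-2) = 3, t = -1 − 1·3 = -4  (check: 533·3 + 382·(-4) = 71)
  q = 1: r = 9, s = -2 − 1·3 = -5, t = 3 − 1·(-4) = 7  (check: 533·(-5) + 382·7 = 9)
  q = 7: r = 8, s = 3 − 7·(-5) = 38, t = -4 − 7·7 = -53  (check: 533·38 + 382·(-53) = 8)
  q = 1: r = 1, s = -5 − 1·38 = -43, t = 7 − 1·(-53) = 60  (check: 533·(-43) + 382·60 = 1)
The row with r = 1 (the gcd) gives the Bezout coefficients s = -43, t = 60.
Result: 533 · (-43) + 382 · (60) = 1.

gcd(533, 382) = 1; s = -43, t = 60 (check: 533·(-43) + 382·60 = 1).


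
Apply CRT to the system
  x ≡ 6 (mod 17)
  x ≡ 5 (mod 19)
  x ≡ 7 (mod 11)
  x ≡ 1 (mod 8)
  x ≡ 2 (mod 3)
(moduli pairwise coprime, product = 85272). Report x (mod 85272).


Product of moduli M = 17 · 19 · 11 · 8 · 3 = 85272.
Merge one congruence at a time:
  Start: x ≡ 6 (mod 17).
  Combine with x ≡ 5 (mod 19); new modulus lcm = 323.
    Write x = 6 + 17·t and substitute into x ≡ 5 (mod 19): 17·t ≡ 5 − 6 = -1 (mod 19).
    Reduce coefficients mod 19: 17·t ≡ 18 (mod 19).
    The inverse of 17 mod 19 is 9 (since 17·9 = 153 = 8·19 + 1), so t ≡ 9·18 = 162 ≡ 10 (mod 19).
    Then x = 6 + 17·10 = 176, valid modulo lcm(17, 19) = 323: x ≡ 176 (mod 323).
  Combine with x ≡ 7 (mod 11); new modulus lcm = 3553.
    Write x = 176 + 323·t and substitute into x ≡ 7 (mod 11): 323·t ≡ 7 − 176 = -169 (mod 11).
    Reduce coefficients mod 11: 4·t ≡ 7 (mod 11).
    The inverse of 4 mod 11 is 3 (since 4·3 = 12 = 1·11 + 1), so t ≡ 3·7 = 21 ≡ 10 (mod 11).
    Then x = 176 + 323·10 = 3406, valid modulo lcm(323, 11) = 3553: x ≡ 3406 (mod 3553).
  Combine with x ≡ 1 (mod 8); new modulus lcm = 28424.
    Write x = 3406 + 3553·t and substitute into x ≡ 1 (mod 8): 3553·t ≡ 1 − 3406 = -3405 (mod 8).
    Reduce coefficients mod 8: 1·t ≡ 3 (mod 8).
    So t ≡ 3 (mod 8).
    Then x = 3406 + 3553·3 = 14065, valid modulo lcm(3553, 8) = 28424: x ≡ 14065 (mod 28424).
  Combine with x ≡ 2 (mod 3); new modulus lcm = 85272.
    Write x = 14065 + 28424·t and substitute into x ≡ 2 (mod 3): 28424·t ≡ 2 − 14065 = -14063 (mod 3).
    Reduce coefficients mod 3: 2·t ≡ 1 (mod 3).
    The inverse of 2 mod 3 is 2 (since 2·2 = 4 = 1·3 + 1), so t ≡ 2·1 = 2 ≡ 2 (mod 3).
    Then x = 14065 + 28424·2 = 70913, valid modulo lcm(28424, 3) = 85272: x ≡ 70913 (mod 85272).
Verify against each original: 70913 mod 17 = 6, 70913 mod 19 = 5, 70913 mod 11 = 7, 70913 mod 8 = 1, 70913 mod 3 = 2.

x ≡ 70913 (mod 85272).


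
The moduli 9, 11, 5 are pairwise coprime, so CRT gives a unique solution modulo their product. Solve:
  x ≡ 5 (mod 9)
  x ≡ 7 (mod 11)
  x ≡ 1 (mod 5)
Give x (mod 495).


Moduli 9, 11, 5 are pairwise coprime; by CRT there is a unique solution modulo M = 9 · 11 · 5 = 495.
Solve pairwise, accumulating the modulus:
  Start with x ≡ 5 (mod 9).
  Combine with x ≡ 7 (mod 11): since gcd(9, 11) = 1, we get a unique residue mod 99.
    Write x = 5 + 9·t and substitute into x ≡ 7 (mod 11): 9·t ≡ 7 − 5 = 2 (mod 11).
    The inverse of 9 mod 11 is 5 (since 9·5 = 45 = 4·11 + 1), so t ≡ 5·2 = 10 ≡ 10 (mod 11).
    Then x = 5 + 9·10 = 95, valid modulo lcm(9, 11) = 99: x ≡ 95 (mod 99).
  Combine with x ≡ 1 (mod 5): since gcd(99, 5) = 1, we get a unique residue mod 495.
    Write x = 95 + 99·t and substitute into x ≡ 1 (mod 5): 99·t ≡ 1 − 95 = -94 (mod 5).
    Reduce coefficients mod 5: 4·t ≡ 1 (mod 5).
    The inverse of 4 mod 5 is 4 (since 4·4 = 16 = 3·5 + 1), so t ≡ 4·1 = 4 ≡ 4 (mod 5).
    Then x = 95 + 99·4 = 491, valid modulo lcm(99, 5) = 495: x ≡ 491 (mod 495).
Verify: 491 mod 9 = 5 ✓, 491 mod 11 = 7 ✓, 491 mod 5 = 1 ✓.

x ≡ 491 (mod 495).
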